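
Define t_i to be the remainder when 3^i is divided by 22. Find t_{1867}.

9

t_0 = 1; t_1 = 3; t_2 = 9; t_3 = 5; t_4 = 15; t_5 = 1.
The sequence repeats with period 5.
(1867 - 0) mod 5 = 2, so t_{1867} = t_2 = 9.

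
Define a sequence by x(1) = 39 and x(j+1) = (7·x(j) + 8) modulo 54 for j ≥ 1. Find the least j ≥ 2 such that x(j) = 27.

13

We have x(1) = 39; x(2) = 11; x(3) = 31; x(4) = 9; x(5) = 17; x(6) = 19; x(7) = 33; x(8) = 23; x(9) = 7; x(10) = 3; x(11) = 29; x(12) = 49; x(13) = 27; x(14) = 35; x(15) = 37; x(16) = 51; x(17) = 41; x(18) = 25; x(19) = 21; x(20) = 47; x(21) = 13; x(22) = 45; x(23) = 53; x(24) = 1; x(25) = 15; x(26) = 5; x(27) = 43; x(28) = 39.
Since x(28) = x(1) = 39, the sequence is periodic with period 27.
The value 27 first appears (with j ≥ 2) at x(13).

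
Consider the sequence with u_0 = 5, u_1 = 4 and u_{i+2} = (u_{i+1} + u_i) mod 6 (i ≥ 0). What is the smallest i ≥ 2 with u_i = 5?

5

We have u_0 = 5,  u_1 = 4,  u_2 = 3,  u_3 = 1,  u_4 = 4,  u_5 = 5,  u_6 = 3,  u_7 = 2,  u_8 = 5,  u_9 = 1,  u_{10} = 0,  u_{11} = 1,  u_{12} = 1,  u_{13} = 2,  u_{14} = 3,  u_{15} = 5,  u_{16} = 2,  u_{17} = 1,  u_{18} = 3,  u_{19} = 4,  u_{20} = 1,  u_{21} = 5,  u_{22} = 0,  u_{23} = 5,  u_{24} = 5,  u_{25} = 4.
Since (u_{24}, u_{25}) = (u_0, u_1) = (5, 4) (two consecutive terms determine the rest), the sequence is periodic with period 24.
The value 5 first appears (with i ≥ 2) at u_5.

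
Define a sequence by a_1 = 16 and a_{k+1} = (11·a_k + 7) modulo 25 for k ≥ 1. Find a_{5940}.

Computing terms: a_1 = 16; a_2 = 8; a_3 = 20; a_4 = 2; a_5 = 4; a_6 = 1; a_7 = 18; a_8 = 5; a_9 = 12; a_{10} = 14; a_{11} = 11; a_{12} = 3; a_{13} = 15; a_{14} = 22; a_{15} = 24; a_{16} = 21; a_{17} = 13; a_{18} = 0; a_{19} = 7; a_{20} = 9; a_{21} = 6; a_{22} = 23; a_{23} = 10; a_{24} = 17; a_{25} = 19; a_{26} = 16.
Since a_{26} = a_1 = 16, the sequence is periodic with period 25.
(5940 - 1) mod 25 = 14, so a_{5940} = a_{15} = 24.

24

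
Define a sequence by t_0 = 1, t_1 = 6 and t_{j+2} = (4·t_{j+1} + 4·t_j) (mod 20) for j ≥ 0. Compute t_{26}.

Computing terms: t_0 = 1,  t_1 = 6,  t_2 = 8,  t_3 = 16,  t_4 = 16,  t_5 = 8,  t_6 = 16.
Since (t_5, t_6) = (t_2, t_3) = (8, 16) (two consecutive terms determine the rest), the sequence is eventually periodic: after a pre-period of length 2 it cycles with period 3.
For j ≥ 2, t_j depends only on (j - 2) mod 3. (26 - 2) mod 3 = 0, so t_{26} = t_2 = 8.

8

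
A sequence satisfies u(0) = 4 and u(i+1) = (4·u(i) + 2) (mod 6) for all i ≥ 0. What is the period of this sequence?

3

Listing terms: u(0) = 4, u(1) = 0, u(2) = 2, u(3) = 4.
Since u(3) = u(0) = 4, the sequence is periodic with period 3.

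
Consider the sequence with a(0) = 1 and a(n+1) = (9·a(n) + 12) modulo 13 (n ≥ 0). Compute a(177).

We have a(0) = 1, a(1) = 8, a(2) = 6, a(3) = 1.
The sequence repeats with period 3.
(177 - 0) mod 3 = 0, so a(177) = a(0) = 1.

1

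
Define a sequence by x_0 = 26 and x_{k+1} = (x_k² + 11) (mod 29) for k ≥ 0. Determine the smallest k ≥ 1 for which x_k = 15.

5

Computing terms: x_0 = 26, x_1 = 20, x_2 = 5, x_3 = 7, x_4 = 2, x_5 = 15, x_6 = 4, x_7 = 27, x_8 = 15.
Since x_8 = x_5 = 15, the sequence is eventually periodic: after a pre-period of length 5 it cycles with period 3.
The value 15 first appears (with k ≥ 1) at x_5.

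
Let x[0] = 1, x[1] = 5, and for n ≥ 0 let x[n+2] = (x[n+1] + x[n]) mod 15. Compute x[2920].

1

Listing terms: x[0] = 1, x[1] = 5, x[2] = 6, x[3] = 11, x[4] = 2, x[5] = 13, x[6] = 0, x[7] = 13, x[8] = 13, x[9] = 11, x[10] = 9, x[11] = 5, x[12] = 14, x[13] = 4, x[14] = 3, x[15] = 7, x[16] = 10, x[17] = 2, x[18] = 12, x[19] = 14, x[20] = 11, x[21] = 10, x[22] = 6, x[23] = 1, x[24] = 7, x[25] = 8, x[26] = 0, x[27] = 8, x[28] = 8, x[29] = 1, x[30] = 9, x[31] = 10, x[32] = 4, x[33] = 14, x[34] = 3, x[35] = 2, x[36] = 5, x[37] = 7, x[38] = 12, x[39] = 4, x[40] = 1, x[41] = 5.
The sequence repeats with period 40.
(2920 - 0) mod 40 = 0, so x[2920] = x[0] = 1.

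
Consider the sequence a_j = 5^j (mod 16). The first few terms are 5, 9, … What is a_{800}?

Computing terms: a_1 = 5, a_2 = 9, a_3 = 13, a_4 = 1, a_5 = 5.
The sequence repeats with period 4.
So a_{800} = a_{1 + ((800-1) mod 4)} = a_4 = 1.

1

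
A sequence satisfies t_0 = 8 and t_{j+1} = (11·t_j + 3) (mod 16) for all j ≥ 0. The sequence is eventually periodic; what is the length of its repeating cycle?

We have t_0 = 8,  t_1 = 11,  t_2 = 12,  t_3 = 7,  t_4 = 0,  t_5 = 3,  t_6 = 4,  t_7 = 15,  t_8 = 8.
The sequence repeats with period 8.

8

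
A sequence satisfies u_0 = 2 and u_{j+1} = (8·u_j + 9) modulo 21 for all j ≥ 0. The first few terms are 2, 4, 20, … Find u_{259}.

16

Computing terms: u_0 = 2; u_1 = 4; u_2 = 20; u_3 = 1; u_4 = 17; u_5 = 19; u_6 = 14; u_7 = 16; u_8 = 11; u_9 = 13; u_{10} = 8; u_{11} = 10; u_{12} = 5; u_{13} = 7; u_{14} = 2.
The sequence repeats with period 14.
(259 - 0) mod 14 = 7, so u_{259} = u_7 = 16.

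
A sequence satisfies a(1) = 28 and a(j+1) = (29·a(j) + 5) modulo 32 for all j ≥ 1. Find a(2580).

31

Listing terms: a(1) = 28, a(2) = 17, a(3) = 18, a(4) = 15, a(5) = 24, a(6) = 29, a(7) = 14, a(8) = 27, a(9) = 20, a(10) = 9, a(11) = 10, a(12) = 7, a(13) = 16, a(14) = 21, a(15) = 6, a(16) = 19, a(17) = 12, a(18) = 1, a(19) = 2, a(20) = 31, a(21) = 8, a(22) = 13, a(23) = 30, a(24) = 11, a(25) = 4, a(26) = 25, a(27) = 26, a(28) = 23, a(29) = 0, a(30) = 5, a(31) = 22, a(32) = 3, a(33) = 28.
Since a(33) = a(1) = 28, the sequence is periodic with period 32.
So a(2580) = a(1 + ((2580-1) mod 32)) = a(20) = 31.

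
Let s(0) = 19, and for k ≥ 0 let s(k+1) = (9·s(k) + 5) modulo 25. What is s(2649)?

21

Computing terms: s(0) = 19, s(1) = 1, s(2) = 14, s(3) = 6, s(4) = 9, s(5) = 11, s(6) = 4, s(7) = 16, s(8) = 24, s(9) = 21, s(10) = 19.
The sequence repeats with period 10.
(2649 - 0) mod 10 = 9, so s(2649) = s(9) = 21.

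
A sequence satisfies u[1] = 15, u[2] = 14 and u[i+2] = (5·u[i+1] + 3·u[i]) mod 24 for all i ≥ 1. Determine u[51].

Listing terms: u[1] = 15; u[2] = 14; u[3] = 19; u[4] = 17; u[5] = 22; u[6] = 17; u[7] = 7; u[8] = 14; u[9] = 19.
Since (u[8], u[9]) = (u[2], u[3]) = (14, 19) (two consecutive terms determine the rest), the sequence is eventually periodic: after a pre-period of length 1 it cycles with period 6.
For i ≥ 2, u[i] depends only on (i - 2) mod 6. (51 - 2) mod 6 = 1, so u[51] = u[3] = 19.

19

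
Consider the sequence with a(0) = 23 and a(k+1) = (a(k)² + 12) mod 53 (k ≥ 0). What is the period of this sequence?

5

Computing terms: a(0) = 23; a(1) = 11; a(2) = 27; a(3) = 52; a(4) = 13; a(5) = 22; a(6) = 19; a(7) = 2; a(8) = 16; a(9) = 3; a(10) = 21; a(11) = 29; a(12) = 5; a(13) = 37; a(14) = 3.
Since a(14) = a(9) = 3, the sequence is eventually periodic: after a pre-period of length 9 it cycles with period 5.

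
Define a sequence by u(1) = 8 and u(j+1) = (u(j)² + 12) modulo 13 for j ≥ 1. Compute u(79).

We have u(1) = 8; u(2) = 11; u(3) = 3; u(4) = 8.
The sequence repeats with period 3.
(79 - 1) mod 3 = 0, so u(79) = u(1) = 8.

8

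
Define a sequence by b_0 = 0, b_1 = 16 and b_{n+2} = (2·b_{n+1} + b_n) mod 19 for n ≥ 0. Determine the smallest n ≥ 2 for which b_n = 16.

39

Computing terms: b_0 = 0, b_1 = 16, b_2 = 13, b_3 = 4, b_4 = 2, b_5 = 8, b_6 = 18, b_7 = 6, b_8 = 11, b_9 = 9, b_{10} = 10, b_{11} = 10, b_{12} = 11, b_{13} = 13, b_{14} = 18, b_{15} = 11, b_{16} = 2, b_{17} = 15, b_{18} = 13, b_{19} = 3, b_{20} = 0, b_{21} = 3, b_{22} = 6, b_{23} = 15, b_{24} = 17, b_{25} = 11, b_{26} = 1, b_{27} = 13, b_{28} = 8, b_{29} = 10, b_{30} = 9, b_{31} = 9, b_{32} = 8, b_{33} = 6, b_{34} = 1, b_{35} = 8, b_{36} = 17, b_{37} = 4, b_{38} = 6, b_{39} = 16, b_{40} = 0, b_{41} = 16.
The sequence repeats with period 40.
The value 16 first appears (with n ≥ 2) at b_{39}.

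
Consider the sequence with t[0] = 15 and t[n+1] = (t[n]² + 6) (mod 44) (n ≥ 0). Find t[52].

39

We have t[0] = 15, t[1] = 11, t[2] = 39, t[3] = 31, t[4] = 43, t[5] = 7, t[6] = 11.
Since t[6] = t[1] = 11, the sequence is eventually periodic: after a pre-period of length 1 it cycles with period 5.
For n ≥ 1, t[n] depends only on (n - 1) mod 5. (52 - 1) mod 5 = 1, so t[52] = t[2] = 39.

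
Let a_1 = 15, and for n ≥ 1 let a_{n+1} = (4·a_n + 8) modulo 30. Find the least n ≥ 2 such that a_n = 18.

Listing terms: a_1 = 15,  a_2 = 8,  a_3 = 10,  a_4 = 18,  a_5 = 20,  a_6 = 28,  a_7 = 0,  a_8 = 8.
Since a_8 = a_2 = 8, the sequence is eventually periodic: after a pre-period of length 1 it cycles with period 6.
The value 18 first appears (with n ≥ 2) at a_4.

4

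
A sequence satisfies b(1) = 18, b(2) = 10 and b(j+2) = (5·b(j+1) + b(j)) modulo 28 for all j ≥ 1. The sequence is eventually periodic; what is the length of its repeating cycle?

We have b(1) = 18; b(2) = 10; b(3) = 12; b(4) = 14; b(5) = 26; b(6) = 4; b(7) = 18; b(8) = 10.
The sequence repeats with period 6.

6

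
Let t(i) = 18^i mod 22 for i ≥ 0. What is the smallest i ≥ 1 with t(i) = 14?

t(0) = 1, t(1) = 18, t(2) = 16, t(3) = 2, t(4) = 14, t(5) = 10, t(6) = 4, t(7) = 6, t(8) = 20, t(9) = 8, t(10) = 12, t(11) = 18.
Since t(11) = t(1) = 18, the sequence is eventually periodic: after a pre-period of length 1 it cycles with period 10.
The value 14 first appears (with i ≥ 1) at t(4).

4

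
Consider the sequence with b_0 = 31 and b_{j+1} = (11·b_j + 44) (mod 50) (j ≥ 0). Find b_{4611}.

Listing terms: b_0 = 31,  b_1 = 35,  b_2 = 29,  b_3 = 13,  b_4 = 37,  b_5 = 1,  b_6 = 5,  b_7 = 49,  b_8 = 33,  b_9 = 7,  b_{10} = 21,  b_{11} = 25,  b_{12} = 19,  b_{13} = 3,  b_{14} = 27,  b_{15} = 41,  b_{16} = 45,  b_{17} = 39,  b_{18} = 23,  b_{19} = 47,  b_{20} = 11,  b_{21} = 15,  b_{22} = 9,  b_{23} = 43,  b_{24} = 17,  b_{25} = 31.
Since b_{25} = b_0 = 31, the sequence is periodic with period 25.
So b_{4611} = b_{0 + ((4611-0) mod 25)} = b_{11} = 25.

25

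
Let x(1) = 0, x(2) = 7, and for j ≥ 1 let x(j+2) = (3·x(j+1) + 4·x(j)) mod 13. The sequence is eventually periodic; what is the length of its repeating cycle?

6

x(1) = 0; x(2) = 7; x(3) = 8; x(4) = 0; x(5) = 6; x(6) = 5; x(7) = 0; x(8) = 7.
The sequence repeats with period 6.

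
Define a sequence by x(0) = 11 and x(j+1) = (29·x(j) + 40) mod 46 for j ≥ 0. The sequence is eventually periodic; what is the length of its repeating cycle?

11

We have x(0) = 11; x(1) = 37; x(2) = 9; x(3) = 25; x(4) = 29; x(5) = 7; x(6) = 13; x(7) = 3; x(8) = 35; x(9) = 43; x(10) = 45; x(11) = 11.
The sequence repeats with period 11.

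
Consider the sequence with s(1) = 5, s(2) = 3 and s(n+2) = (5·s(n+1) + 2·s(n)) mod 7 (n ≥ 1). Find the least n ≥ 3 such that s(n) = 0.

Listing terms: s(1) = 5; s(2) = 3; s(3) = 4; s(4) = 5; s(5) = 5; s(6) = 0; s(7) = 3; s(8) = 1; s(9) = 4; s(10) = 1; s(11) = 6; s(12) = 4; s(13) = 4; s(14) = 0; s(15) = 1; s(16) = 5; s(17) = 6; s(18) = 5; s(19) = 2; s(20) = 6; s(21) = 6; s(22) = 0; s(23) = 5; s(24) = 4; s(25) = 2; s(26) = 4; s(27) = 3; s(28) = 2; s(29) = 2; s(30) = 0; s(31) = 4; s(32) = 6; s(33) = 3; s(34) = 6; s(35) = 1; s(36) = 3; s(37) = 3; s(38) = 0; s(39) = 6; s(40) = 2; s(41) = 1; s(42) = 2; s(43) = 5; s(44) = 1; s(45) = 1; s(46) = 0; s(47) = 2; s(48) = 3; s(49) = 5; s(50) = 3.
Since (s(49), s(50)) = (s(1), s(2)) = (5, 3) (two consecutive terms determine the rest), the sequence is periodic with period 48.
The value 0 first appears (with n ≥ 3) at s(6).

6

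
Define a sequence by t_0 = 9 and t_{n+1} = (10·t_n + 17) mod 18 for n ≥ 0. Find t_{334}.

17

t_0 = 9; t_1 = 17; t_2 = 7; t_3 = 15; t_4 = 5; t_5 = 13; t_6 = 3; t_7 = 11; t_8 = 1; t_9 = 9.
The sequence repeats with period 9.
(334 - 0) mod 9 = 1, so t_{334} = t_1 = 17.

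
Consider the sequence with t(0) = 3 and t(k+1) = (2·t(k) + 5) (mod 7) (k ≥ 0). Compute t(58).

4

t(0) = 3, t(1) = 4, t(2) = 6, t(3) = 3.
Since t(3) = t(0) = 3, the sequence is periodic with period 3.
(58 - 0) mod 3 = 1, so t(58) = t(1) = 4.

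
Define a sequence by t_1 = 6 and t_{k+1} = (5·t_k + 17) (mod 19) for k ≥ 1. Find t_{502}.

1

Listing terms: t_1 = 6, t_2 = 9, t_3 = 5, t_4 = 4, t_5 = 18, t_6 = 12, t_7 = 1, t_8 = 3, t_9 = 13, t_{10} = 6.
The sequence repeats with period 9.
(502 - 1) mod 9 = 6, so t_{502} = t_7 = 1.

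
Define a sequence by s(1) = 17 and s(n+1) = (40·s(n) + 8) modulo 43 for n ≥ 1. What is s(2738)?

s(1) = 17; s(2) = 0; s(3) = 8; s(4) = 27; s(5) = 13; s(6) = 12; s(7) = 15; s(8) = 6; s(9) = 33; s(10) = 38; s(11) = 23; s(12) = 25; s(13) = 19; s(14) = 37; s(15) = 26; s(16) = 16; s(17) = 3; s(18) = 42; s(19) = 11; s(20) = 18; s(21) = 40; s(22) = 17.
Since s(22) = s(1) = 17, the sequence is periodic with period 21.
So s(2738) = s(1 + ((2738-1) mod 21)) = s(8) = 6.

6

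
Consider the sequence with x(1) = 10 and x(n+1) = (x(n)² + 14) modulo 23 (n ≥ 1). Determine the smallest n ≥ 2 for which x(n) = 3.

5

Computing terms: x(1) = 10, x(2) = 22, x(3) = 15, x(4) = 9, x(5) = 3, x(6) = 0, x(7) = 14, x(8) = 3.
Since x(8) = x(5) = 3, the sequence is eventually periodic: after a pre-period of length 4 it cycles with period 3.
The value 3 first appears (with n ≥ 2) at x(5).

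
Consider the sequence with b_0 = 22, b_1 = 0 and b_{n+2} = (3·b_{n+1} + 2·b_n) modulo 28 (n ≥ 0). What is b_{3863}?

12

b_0 = 22,  b_1 = 0,  b_2 = 16,  b_3 = 20,  b_4 = 8,  b_5 = 8,  b_6 = 12,  b_7 = 24,  b_8 = 12,  b_9 = 0,  b_{10} = 24,  b_{11} = 16,  b_{12} = 12,  b_{13} = 12,  b_{14} = 4,  b_{15} = 8,  b_{16} = 4,  b_{17} = 0,  b_{18} = 8,  b_{19} = 24,  b_{20} = 4,  b_{21} = 4,  b_{22} = 20,  b_{23} = 12,  b_{24} = 20,  b_{25} = 0,  b_{26} = 12,  b_{27} = 8,  b_{28} = 20,  b_{29} = 20,  b_{30} = 16,  b_{31} = 4,  b_{32} = 16,  b_{33} = 0,  b_{34} = 4,  b_{35} = 12,  b_{36} = 16,  b_{37} = 16,  b_{38} = 24,  b_{39} = 20,  b_{40} = 24,  b_{41} = 0,  b_{42} = 20,  b_{43} = 4,  b_{44} = 24,  b_{45} = 24,  b_{46} = 8,  b_{47} = 16,  b_{48} = 8,  b_{49} = 0,  b_{50} = 16.
Since (b_{49}, b_{50}) = (b_1, b_2) = (0, 16) (two consecutive terms determine the rest), the sequence is eventually periodic: after a pre-period of length 1 it cycles with period 48.
For n ≥ 1, b_n depends only on (n - 1) mod 48. (3863 - 1) mod 48 = 22, so b_{3863} = b_{23} = 12.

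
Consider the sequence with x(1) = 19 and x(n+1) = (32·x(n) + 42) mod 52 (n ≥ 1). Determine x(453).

14

x(1) = 19; x(2) = 26; x(3) = 42; x(4) = 34; x(5) = 38; x(6) = 10; x(7) = 50; x(8) = 30; x(9) = 14; x(10) = 22; x(11) = 18; x(12) = 46; x(13) = 6; x(14) = 26.
Since x(14) = x(2) = 26, the sequence is eventually periodic: after a pre-period of length 1 it cycles with period 12.
For n ≥ 2, x(n) depends only on (n - 2) mod 12. (453 - 2) mod 12 = 7, so x(453) = x(9) = 14.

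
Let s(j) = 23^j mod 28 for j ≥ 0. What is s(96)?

1

We have s(0) = 1, s(1) = 23, s(2) = 25, s(3) = 15, s(4) = 9, s(5) = 11, s(6) = 1.
The sequence repeats with period 6.
So s(96) = s(0 + ((96-0) mod 6)) = s(0) = 1.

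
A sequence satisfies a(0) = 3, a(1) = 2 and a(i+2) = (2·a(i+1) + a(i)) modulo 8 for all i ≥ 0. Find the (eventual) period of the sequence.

8

We have a(0) = 3; a(1) = 2; a(2) = 7; a(3) = 0; a(4) = 7; a(5) = 6; a(6) = 3; a(7) = 4; a(8) = 3; a(9) = 2.
The sequence repeats with period 8.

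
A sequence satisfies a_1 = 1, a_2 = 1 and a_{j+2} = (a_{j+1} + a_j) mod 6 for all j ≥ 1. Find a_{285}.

2

Listing terms: a_1 = 1,  a_2 = 1,  a_3 = 2,  a_4 = 3,  a_5 = 5,  a_6 = 2,  a_7 = 1,  a_8 = 3,  a_9 = 4,  a_{10} = 1,  a_{11} = 5,  a_{12} = 0,  a_{13} = 5,  a_{14} = 5,  a_{15} = 4,  a_{16} = 3,  a_{17} = 1,  a_{18} = 4,  a_{19} = 5,  a_{20} = 3,  a_{21} = 2,  a_{22} = 5,  a_{23} = 1,  a_{24} = 0,  a_{25} = 1,  a_{26} = 1.
Since (a_{25}, a_{26}) = (a_1, a_2) = (1, 1) (two consecutive terms determine the rest), the sequence is periodic with period 24.
(285 - 1) mod 24 = 20, so a_{285} = a_{21} = 2.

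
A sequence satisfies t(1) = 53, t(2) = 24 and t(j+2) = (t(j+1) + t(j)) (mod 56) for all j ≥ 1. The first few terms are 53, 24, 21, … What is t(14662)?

41

t(1) = 53, t(2) = 24, t(3) = 21, t(4) = 45, t(5) = 10, t(6) = 55, t(7) = 9, t(8) = 8, t(9) = 17, t(10) = 25, t(11) = 42, t(12) = 11, t(13) = 53, t(14) = 8, t(15) = 5, t(16) = 13, t(17) = 18, t(18) = 31, t(19) = 49, t(20) = 24, t(21) = 17, t(22) = 41, t(23) = 2, t(24) = 43, t(25) = 45, t(26) = 32, t(27) = 21, t(28) = 53, t(29) = 18, t(30) = 15, t(31) = 33, t(32) = 48, t(33) = 25, t(34) = 17, t(35) = 42, t(36) = 3, t(37) = 45, t(38) = 48, t(39) = 37, t(40) = 29, t(41) = 10, t(42) = 39, t(43) = 49, t(44) = 32, t(45) = 25, t(46) = 1, t(47) = 26, t(48) = 27, t(49) = 53, t(50) = 24.
The sequence repeats with period 48.
(14662 - 1) mod 48 = 21, so t(14662) = t(22) = 41.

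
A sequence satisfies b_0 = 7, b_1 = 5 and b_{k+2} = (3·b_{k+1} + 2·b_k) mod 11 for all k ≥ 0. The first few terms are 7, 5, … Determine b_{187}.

b_0 = 7, b_1 = 5, b_2 = 7, b_3 = 9, b_4 = 8, b_5 = 9, b_6 = 10, b_7 = 4, b_8 = 10, b_9 = 5, b_{10} = 2, b_{11} = 5, b_{12} = 8, b_{13} = 1, b_{14} = 8, b_{15} = 4, b_{16} = 6, b_{17} = 4, b_{18} = 2, b_{19} = 3, b_{20} = 2, b_{21} = 1, b_{22} = 7, b_{23} = 1, b_{24} = 6, b_{25} = 9, b_{26} = 6, b_{27} = 3, b_{28} = 10, b_{29} = 3, b_{30} = 7, b_{31} = 5.
Since (b_{30}, b_{31}) = (b_0, b_1) = (7, 5) (two consecutive terms determine the rest), the sequence is periodic with period 30.
(187 - 0) mod 30 = 7, so b_{187} = b_7 = 4.

4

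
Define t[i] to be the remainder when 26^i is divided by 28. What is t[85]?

12

Listing terms: t[0] = 1; t[1] = 26; t[2] = 4; t[3] = 20; t[4] = 16; t[5] = 24; t[6] = 8; t[7] = 12; t[8] = 4.
Since t[8] = t[2] = 4, the sequence is eventually periodic: after a pre-period of length 2 it cycles with period 6.
For i ≥ 2, t[i] depends only on (i - 2) mod 6. (85 - 2) mod 6 = 5, so t[85] = t[7] = 12.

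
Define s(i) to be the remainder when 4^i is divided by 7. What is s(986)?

2

Listing terms: s(0) = 1, s(1) = 4, s(2) = 2, s(3) = 1.
The sequence repeats with period 3.
(986 - 0) mod 3 = 2, so s(986) = s(2) = 2.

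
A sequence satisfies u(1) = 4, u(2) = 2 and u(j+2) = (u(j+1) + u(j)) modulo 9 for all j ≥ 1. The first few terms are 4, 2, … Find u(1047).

Computing terms: u(1) = 4,  u(2) = 2,  u(3) = 6,  u(4) = 8,  u(5) = 5,  u(6) = 4,  u(7) = 0,  u(8) = 4,  u(9) = 4,  u(10) = 8,  u(11) = 3,  u(12) = 2,  u(13) = 5,  u(14) = 7,  u(15) = 3,  u(16) = 1,  u(17) = 4,  u(18) = 5,  u(19) = 0,  u(20) = 5,  u(21) = 5,  u(22) = 1,  u(23) = 6,  u(24) = 7,  u(25) = 4,  u(26) = 2.
Since (u(25), u(26)) = (u(1), u(2)) = (4, 2) (two consecutive terms determine the rest), the sequence is periodic with period 24.
So u(1047) = u(1 + ((1047-1) mod 24)) = u(15) = 3.

3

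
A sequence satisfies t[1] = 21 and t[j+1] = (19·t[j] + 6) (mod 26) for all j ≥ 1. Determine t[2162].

Computing terms: t[1] = 21, t[2] = 15, t[3] = 5, t[4] = 23, t[5] = 1, t[6] = 25, t[7] = 13, t[8] = 19, t[9] = 3, t[10] = 11, t[11] = 7, t[12] = 9, t[13] = 21.
The sequence repeats with period 12.
So t[2162] = t[1 + ((2162-1) mod 12)] = t[2] = 15.

15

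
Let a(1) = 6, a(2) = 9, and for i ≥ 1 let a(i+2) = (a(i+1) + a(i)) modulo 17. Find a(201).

2

Computing terms: a(1) = 6; a(2) = 9; a(3) = 15; a(4) = 7; a(5) = 5; a(6) = 12; a(7) = 0; a(8) = 12; a(9) = 12; a(10) = 7; a(11) = 2; a(12) = 9; a(13) = 11; a(14) = 3; a(15) = 14; a(16) = 0; a(17) = 14; a(18) = 14; a(19) = 11; a(20) = 8; a(21) = 2; a(22) = 10; a(23) = 12; a(24) = 5; a(25) = 0; a(26) = 5; a(27) = 5; a(28) = 10; a(29) = 15; a(30) = 8; a(31) = 6; a(32) = 14; a(33) = 3; a(34) = 0; a(35) = 3; a(36) = 3; a(37) = 6; a(38) = 9.
Since (a(37), a(38)) = (a(1), a(2)) = (6, 9) (two consecutive terms determine the rest), the sequence is periodic with period 36.
So a(201) = a(1 + ((201-1) mod 36)) = a(21) = 2.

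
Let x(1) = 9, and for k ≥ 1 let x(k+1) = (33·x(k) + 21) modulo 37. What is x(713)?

Listing terms: x(1) = 9; x(2) = 22; x(3) = 7; x(4) = 30; x(5) = 12; x(6) = 10; x(7) = 18; x(8) = 23; x(9) = 3; x(10) = 9.
Since x(10) = x(1) = 9, the sequence is periodic with period 9.
So x(713) = x(1 + ((713-1) mod 9)) = x(2) = 22.

22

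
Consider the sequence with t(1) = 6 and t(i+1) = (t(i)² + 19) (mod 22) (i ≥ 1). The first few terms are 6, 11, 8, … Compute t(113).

0

We have t(1) = 6, t(2) = 11, t(3) = 8, t(4) = 17, t(5) = 0, t(6) = 19, t(7) = 6.
The sequence repeats with period 6.
So t(113) = t(1 + ((113-1) mod 6)) = t(5) = 0.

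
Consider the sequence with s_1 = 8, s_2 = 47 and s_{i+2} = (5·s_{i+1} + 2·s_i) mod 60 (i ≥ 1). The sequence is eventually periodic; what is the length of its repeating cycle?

Computing terms: s_1 = 8; s_2 = 47; s_3 = 11; s_4 = 29; s_5 = 47; s_6 = 53; s_7 = 59; s_8 = 41; s_9 = 23; s_{10} = 17; s_{11} = 11; s_{12} = 29.
Since (s_{11}, s_{12}) = (s_3, s_4) = (11, 29) (two consecutive terms determine the rest), the sequence is eventually periodic: after a pre-period of length 2 it cycles with period 8.

8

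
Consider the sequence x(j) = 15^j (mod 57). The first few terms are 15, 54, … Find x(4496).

Listing terms: x(1) = 15,  x(2) = 54,  x(3) = 12,  x(4) = 9,  x(5) = 21,  x(6) = 30,  x(7) = 51,  x(8) = 24,  x(9) = 18,  x(10) = 42,  x(11) = 3,  x(12) = 45,  x(13) = 48,  x(14) = 36,  x(15) = 27,  x(16) = 6,  x(17) = 33,  x(18) = 39,  x(19) = 15.
Since x(19) = x(1) = 15, the sequence is periodic with period 18.
(4496 - 1) mod 18 = 13, so x(4496) = x(14) = 36.

36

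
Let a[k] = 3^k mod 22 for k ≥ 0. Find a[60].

a[0] = 1; a[1] = 3; a[2] = 9; a[3] = 5; a[4] = 15; a[5] = 1.
Since a[5] = a[0] = 1, the sequence is periodic with period 5.
(60 - 0) mod 5 = 0, so a[60] = a[0] = 1.

1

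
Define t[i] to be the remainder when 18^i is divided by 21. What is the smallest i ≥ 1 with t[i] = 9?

We have t[0] = 1, t[1] = 18, t[2] = 9, t[3] = 15, t[4] = 18.
Since t[4] = t[1] = 18, the sequence is eventually periodic: after a pre-period of length 1 it cycles with period 3.
The value 9 first appears (with i ≥ 1) at t[2].

2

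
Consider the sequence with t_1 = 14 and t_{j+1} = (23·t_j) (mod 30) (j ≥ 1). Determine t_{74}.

22

We have t_1 = 14,  t_2 = 22,  t_3 = 26,  t_4 = 28,  t_5 = 14.
Since t_5 = t_1 = 14, the sequence is periodic with period 4.
(74 - 1) mod 4 = 1, so t_{74} = t_2 = 22.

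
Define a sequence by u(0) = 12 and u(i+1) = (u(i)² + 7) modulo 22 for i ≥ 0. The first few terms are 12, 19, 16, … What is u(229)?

We have u(0) = 12,  u(1) = 19,  u(2) = 16,  u(3) = 21,  u(4) = 8,  u(5) = 5,  u(6) = 10,  u(7) = 19.
Since u(7) = u(1) = 19, the sequence is eventually periodic: after a pre-period of length 1 it cycles with period 6.
For i ≥ 1, u(i) depends only on (i - 1) mod 6. (229 - 1) mod 6 = 0, so u(229) = u(1) = 19.

19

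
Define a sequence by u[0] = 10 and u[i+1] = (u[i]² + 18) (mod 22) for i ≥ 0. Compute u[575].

We have u[0] = 10, u[1] = 8, u[2] = 16, u[3] = 10.
The sequence repeats with period 3.
(575 - 0) mod 3 = 2, so u[575] = u[2] = 16.

16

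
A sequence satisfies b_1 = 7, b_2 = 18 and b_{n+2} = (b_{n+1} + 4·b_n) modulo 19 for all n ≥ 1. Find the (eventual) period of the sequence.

18

Computing terms: b_1 = 7; b_2 = 18; b_3 = 8; b_4 = 4; b_5 = 17; b_6 = 14; b_7 = 6; b_8 = 5; b_9 = 10; b_{10} = 11; b_{11} = 13; b_{12} = 0; b_{13} = 14; b_{14} = 14; b_{15} = 13; b_{16} = 12; b_{17} = 7; b_{18} = 17; b_{19} = 7; b_{20} = 18.
Since (b_{19}, b_{20}) = (b_1, b_2) = (7, 18) (two consecutive terms determine the rest), the sequence is periodic with period 18.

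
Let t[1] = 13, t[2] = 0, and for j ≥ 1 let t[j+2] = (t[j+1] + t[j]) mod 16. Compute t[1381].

5

Listing terms: t[1] = 13; t[2] = 0; t[3] = 13; t[4] = 13; t[5] = 10; t[6] = 7; t[7] = 1; t[8] = 8; t[9] = 9; t[10] = 1; t[11] = 10; t[12] = 11; t[13] = 5; t[14] = 0; t[15] = 5; t[16] = 5; t[17] = 10; t[18] = 15; t[19] = 9; t[20] = 8; t[21] = 1; t[22] = 9; t[23] = 10; t[24] = 3; t[25] = 13; t[26] = 0.
The sequence repeats with period 24.
(1381 - 1) mod 24 = 12, so t[1381] = t[13] = 5.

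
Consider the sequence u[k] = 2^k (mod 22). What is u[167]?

18

Listing terms: u[1] = 2,  u[2] = 4,  u[3] = 8,  u[4] = 16,  u[5] = 10,  u[6] = 20,  u[7] = 18,  u[8] = 14,  u[9] = 6,  u[10] = 12,  u[11] = 2.
The sequence repeats with period 10.
(167 - 1) mod 10 = 6, so u[167] = u[7] = 18.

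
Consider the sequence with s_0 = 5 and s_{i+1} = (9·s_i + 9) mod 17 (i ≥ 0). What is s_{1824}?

5

s_0 = 5, s_1 = 3, s_2 = 2, s_3 = 10, s_4 = 14, s_5 = 16, s_6 = 0, s_7 = 9, s_8 = 5.
The sequence repeats with period 8.
(1824 - 0) mod 8 = 0, so s_{1824} = s_0 = 5.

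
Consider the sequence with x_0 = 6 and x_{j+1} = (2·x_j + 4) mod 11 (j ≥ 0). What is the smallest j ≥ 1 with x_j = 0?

7

x_0 = 6,  x_1 = 5,  x_2 = 3,  x_3 = 10,  x_4 = 2,  x_5 = 8,  x_6 = 9,  x_7 = 0,  x_8 = 4,  x_9 = 1,  x_{10} = 6.
The sequence repeats with period 10.
The value 0 first appears (with j ≥ 1) at x_7.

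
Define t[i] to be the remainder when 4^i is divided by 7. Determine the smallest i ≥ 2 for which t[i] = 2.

2

Computing terms: t[1] = 4, t[2] = 2, t[3] = 1, t[4] = 4.
The sequence repeats with period 3.
The value 2 first appears (with i ≥ 2) at t[2].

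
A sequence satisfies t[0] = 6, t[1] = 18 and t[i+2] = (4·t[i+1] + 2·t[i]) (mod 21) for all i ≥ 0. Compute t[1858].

t[0] = 6; t[1] = 18; t[2] = 0; t[3] = 15; t[4] = 18; t[5] = 18; t[6] = 3; t[7] = 6; t[8] = 9; t[9] = 6; t[10] = 0; t[11] = 12; t[12] = 6; t[13] = 6; t[14] = 15; t[15] = 9; t[16] = 3; t[17] = 9; t[18] = 0; t[19] = 18; t[20] = 9; t[21] = 9; t[22] = 12; t[23] = 3; t[24] = 15; t[25] = 3; t[26] = 0; t[27] = 6; t[28] = 3; t[29] = 3; t[30] = 18; t[31] = 15; t[32] = 12; t[33] = 15; t[34] = 0; t[35] = 9; t[36] = 15; t[37] = 15; t[38] = 6; t[39] = 12; t[40] = 18; t[41] = 12; t[42] = 0; t[43] = 3; t[44] = 12; t[45] = 12; t[46] = 9; t[47] = 18; t[48] = 6; t[49] = 18.
Since (t[48], t[49]) = (t[0], t[1]) = (6, 18) (two consecutive terms determine the rest), the sequence is periodic with period 48.
So t[1858] = t[0 + ((1858-0) mod 48)] = t[34] = 0.

0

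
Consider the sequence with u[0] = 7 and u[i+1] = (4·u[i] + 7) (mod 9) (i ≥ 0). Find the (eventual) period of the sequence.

9

We have u[0] = 7,  u[1] = 8,  u[2] = 3,  u[3] = 1,  u[4] = 2,  u[5] = 6,  u[6] = 4,  u[7] = 5,  u[8] = 0,  u[9] = 7.
Since u[9] = u[0] = 7, the sequence is periodic with period 9.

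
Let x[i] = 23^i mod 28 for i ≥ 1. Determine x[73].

23

We have x[1] = 23, x[2] = 25, x[3] = 15, x[4] = 9, x[5] = 11, x[6] = 1, x[7] = 23.
The sequence repeats with period 6.
So x[73] = x[1 + ((73-1) mod 6)] = x[1] = 23.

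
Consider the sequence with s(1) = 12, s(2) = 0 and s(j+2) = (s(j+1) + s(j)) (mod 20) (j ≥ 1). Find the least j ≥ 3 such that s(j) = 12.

3

Listing terms: s(1) = 12; s(2) = 0; s(3) = 12; s(4) = 12; s(5) = 4; s(6) = 16; s(7) = 0; s(8) = 16; s(9) = 16; s(10) = 12; s(11) = 8; s(12) = 0; s(13) = 8; s(14) = 8; s(15) = 16; s(16) = 4; s(17) = 0; s(18) = 4; s(19) = 4; s(20) = 8; s(21) = 12; s(22) = 0.
Since (s(21), s(22)) = (s(1), s(2)) = (12, 0) (two consecutive terms determine the rest), the sequence is periodic with period 20.
The value 12 first appears (with j ≥ 3) at s(3).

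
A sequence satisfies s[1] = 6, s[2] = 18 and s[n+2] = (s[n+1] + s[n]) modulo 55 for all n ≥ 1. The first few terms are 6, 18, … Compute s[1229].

Listing terms: s[1] = 6,  s[2] = 18,  s[3] = 24,  s[4] = 42,  s[5] = 11,  s[6] = 53,  s[7] = 9,  s[8] = 7,  s[9] = 16,  s[10] = 23,  s[11] = 39,  s[12] = 7,  s[13] = 46,  s[14] = 53,  s[15] = 44,  s[16] = 42,  s[17] = 31,  s[18] = 18,  s[19] = 49,  s[20] = 12,  s[21] = 6,  s[22] = 18.
The sequence repeats with period 20.
So s[1229] = s[1 + ((1229-1) mod 20)] = s[9] = 16.

16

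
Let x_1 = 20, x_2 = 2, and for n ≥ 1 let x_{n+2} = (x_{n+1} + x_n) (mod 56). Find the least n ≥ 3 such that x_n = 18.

x_1 = 20; x_2 = 2; x_3 = 22; x_4 = 24; x_5 = 46; x_6 = 14; x_7 = 4; x_8 = 18; x_9 = 22; x_{10} = 40; x_{11} = 6; x_{12} = 46; x_{13} = 52; x_{14} = 42; x_{15} = 38; x_{16} = 24; x_{17} = 6; x_{18} = 30; x_{19} = 36; x_{20} = 10; x_{21} = 46; x_{22} = 0; x_{23} = 46; x_{24} = 46; x_{25} = 36; x_{26} = 26; x_{27} = 6; x_{28} = 32; x_{29} = 38; x_{30} = 14; x_{31} = 52; x_{32} = 10; x_{33} = 6; x_{34} = 16; x_{35} = 22; x_{36} = 38; x_{37} = 4; x_{38} = 42; x_{39} = 46; x_{40} = 32; x_{41} = 22; x_{42} = 54; x_{43} = 20; x_{44} = 18; x_{45} = 38; x_{46} = 0; x_{47} = 38; x_{48} = 38; x_{49} = 20; x_{50} = 2.
Since (x_{49}, x_{50}) = (x_1, x_2) = (20, 2) (two consecutive terms determine the rest), the sequence is periodic with period 48.
The value 18 first appears (with n ≥ 3) at x_8.

8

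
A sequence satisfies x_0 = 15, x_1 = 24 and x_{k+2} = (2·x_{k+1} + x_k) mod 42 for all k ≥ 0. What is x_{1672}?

27

x_0 = 15, x_1 = 24, x_2 = 21, x_3 = 24, x_4 = 27, x_5 = 36, x_6 = 15, x_7 = 24.
Since (x_6, x_7) = (x_0, x_1) = (15, 24) (two consecutive terms determine the rest), the sequence is periodic with period 6.
(1672 - 0) mod 6 = 4, so x_{1672} = x_4 = 27.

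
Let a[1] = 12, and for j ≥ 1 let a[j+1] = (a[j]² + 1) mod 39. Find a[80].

26

a[1] = 12; a[2] = 28; a[3] = 5; a[4] = 26; a[5] = 14; a[6] = 2; a[7] = 5.
Since a[7] = a[3] = 5, the sequence is eventually periodic: after a pre-period of length 2 it cycles with period 4.
For j ≥ 3, a[j] depends only on (j - 3) mod 4. (80 - 3) mod 4 = 1, so a[80] = a[4] = 26.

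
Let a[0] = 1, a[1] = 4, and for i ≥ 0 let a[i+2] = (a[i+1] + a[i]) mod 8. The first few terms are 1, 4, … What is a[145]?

We have a[0] = 1; a[1] = 4; a[2] = 5; a[3] = 1; a[4] = 6; a[5] = 7; a[6] = 5; a[7] = 4; a[8] = 1; a[9] = 5; a[10] = 6; a[11] = 3; a[12] = 1; a[13] = 4.
The sequence repeats with period 12.
(145 - 0) mod 12 = 1, so a[145] = a[1] = 4.

4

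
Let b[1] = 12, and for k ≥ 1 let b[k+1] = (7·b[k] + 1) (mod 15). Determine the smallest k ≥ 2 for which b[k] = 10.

2

We have b[1] = 12; b[2] = 10; b[3] = 11; b[4] = 3; b[5] = 7; b[6] = 5; b[7] = 6; b[8] = 13; b[9] = 2; b[10] = 0; b[11] = 1; b[12] = 8; b[13] = 12.
Since b[13] = b[1] = 12, the sequence is periodic with period 12.
The value 10 first appears (with k ≥ 2) at b[2].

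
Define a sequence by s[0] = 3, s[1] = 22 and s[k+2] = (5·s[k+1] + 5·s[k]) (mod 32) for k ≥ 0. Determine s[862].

12

Computing terms: s[0] = 3; s[1] = 22; s[2] = 29; s[3] = 31; s[4] = 12; s[5] = 23; s[6] = 15; s[7] = 30; s[8] = 1; s[9] = 27; s[10] = 12; s[11] = 3; s[12] = 11; s[13] = 6; s[14] = 21; s[15] = 7; s[16] = 12; s[17] = 31; s[18] = 23; s[19] = 14; s[20] = 25; s[21] = 3; s[22] = 12; s[23] = 11; s[24] = 19; s[25] = 22; s[26] = 13; s[27] = 15; s[28] = 12; s[29] = 7; s[30] = 31; s[31] = 30; s[32] = 17; s[33] = 11; s[34] = 12; s[35] = 19; s[36] = 27; s[37] = 6; s[38] = 5; s[39] = 23; s[40] = 12; s[41] = 15; s[42] = 7; s[43] = 14; s[44] = 9; s[45] = 19; s[46] = 12; s[47] = 27; s[48] = 3; s[49] = 22.
Since (s[48], s[49]) = (s[0], s[1]) = (3, 22) (two consecutive terms determine the rest), the sequence is periodic with period 48.
(862 - 0) mod 48 = 46, so s[862] = s[46] = 12.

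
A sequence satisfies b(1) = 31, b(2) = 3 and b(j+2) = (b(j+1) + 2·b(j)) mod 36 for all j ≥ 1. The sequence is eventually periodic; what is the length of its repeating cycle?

18

Computing terms: b(1) = 31, b(2) = 3, b(3) = 29, b(4) = 35, b(5) = 21, b(6) = 19, b(7) = 25, b(8) = 27, b(9) = 5, b(10) = 23, b(11) = 33, b(12) = 7, b(13) = 1, b(14) = 15, b(15) = 17, b(16) = 11, b(17) = 9, b(18) = 31, b(19) = 13, b(20) = 3, b(21) = 29.
Since (b(20), b(21)) = (b(2), b(3)) = (3, 29) (two consecutive terms determine the rest), the sequence is eventually periodic: after a pre-period of length 1 it cycles with period 18.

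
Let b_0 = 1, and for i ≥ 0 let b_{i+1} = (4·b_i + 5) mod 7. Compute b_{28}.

b_0 = 1,  b_1 = 2,  b_2 = 6,  b_3 = 1.
Since b_3 = b_0 = 1, the sequence is periodic with period 3.
(28 - 0) mod 3 = 1, so b_{28} = b_1 = 2.

2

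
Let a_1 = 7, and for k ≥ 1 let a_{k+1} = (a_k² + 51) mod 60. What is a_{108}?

16

We have a_1 = 7,  a_2 = 40,  a_3 = 31,  a_4 = 52,  a_5 = 55,  a_6 = 16,  a_7 = 7.
Since a_7 = a_1 = 7, the sequence is periodic with period 6.
(108 - 1) mod 6 = 5, so a_{108} = a_6 = 16.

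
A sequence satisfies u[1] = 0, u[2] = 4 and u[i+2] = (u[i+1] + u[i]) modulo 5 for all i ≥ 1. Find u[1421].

0

Listing terms: u[1] = 0, u[2] = 4, u[3] = 4, u[4] = 3, u[5] = 2, u[6] = 0, u[7] = 2, u[8] = 2, u[9] = 4, u[10] = 1, u[11] = 0, u[12] = 1, u[13] = 1, u[14] = 2, u[15] = 3, u[16] = 0, u[17] = 3, u[18] = 3, u[19] = 1, u[20] = 4, u[21] = 0, u[22] = 4.
Since (u[21], u[22]) = (u[1], u[2]) = (0, 4) (two consecutive terms determine the rest), the sequence is periodic with period 20.
(1421 - 1) mod 20 = 0, so u[1421] = u[1] = 0.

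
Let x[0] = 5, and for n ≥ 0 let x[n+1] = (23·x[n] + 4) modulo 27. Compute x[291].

2

We have x[0] = 5, x[1] = 11, x[2] = 14, x[3] = 2, x[4] = 23, x[5] = 20, x[6] = 5.
The sequence repeats with period 6.
(291 - 0) mod 6 = 3, so x[291] = x[3] = 2.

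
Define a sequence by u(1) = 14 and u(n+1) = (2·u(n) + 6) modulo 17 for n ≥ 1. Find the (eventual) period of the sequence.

Computing terms: u(1) = 14, u(2) = 0, u(3) = 6, u(4) = 1, u(5) = 8, u(6) = 5, u(7) = 16, u(8) = 4, u(9) = 14.
The sequence repeats with period 8.

8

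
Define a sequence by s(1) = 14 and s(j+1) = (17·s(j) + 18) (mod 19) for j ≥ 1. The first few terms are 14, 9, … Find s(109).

14

Computing terms: s(1) = 14, s(2) = 9, s(3) = 0, s(4) = 18, s(5) = 1, s(6) = 16, s(7) = 5, s(8) = 8, s(9) = 2, s(10) = 14.
Since s(10) = s(1) = 14, the sequence is periodic with period 9.
(109 - 1) mod 9 = 0, so s(109) = s(1) = 14.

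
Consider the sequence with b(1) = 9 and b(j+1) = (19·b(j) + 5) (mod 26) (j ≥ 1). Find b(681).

We have b(1) = 9; b(2) = 20; b(3) = 21; b(4) = 14; b(5) = 11; b(6) = 6; b(7) = 15; b(8) = 4; b(9) = 3; b(10) = 10; b(11) = 13; b(12) = 18; b(13) = 9.
The sequence repeats with period 12.
So b(681) = b(1 + ((681-1) mod 12)) = b(9) = 3.

3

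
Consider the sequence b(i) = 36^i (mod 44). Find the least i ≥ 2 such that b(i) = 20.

2

Listing terms: b(1) = 36; b(2) = 20; b(3) = 16; b(4) = 4; b(5) = 12; b(6) = 36.
Since b(6) = b(1) = 36, the sequence is periodic with period 5.
The value 20 first appears (with i ≥ 2) at b(2).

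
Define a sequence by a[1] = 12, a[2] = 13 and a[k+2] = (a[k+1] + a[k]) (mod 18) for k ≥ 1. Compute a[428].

Listing terms: a[1] = 12, a[2] = 13, a[3] = 7, a[4] = 2, a[5] = 9, a[6] = 11, a[7] = 2, a[8] = 13, a[9] = 15, a[10] = 10, a[11] = 7, a[12] = 17, a[13] = 6, a[14] = 5, a[15] = 11, a[16] = 16, a[17] = 9, a[18] = 7, a[19] = 16, a[20] = 5, a[21] = 3, a[22] = 8, a[23] = 11, a[24] = 1, a[25] = 12, a[26] = 13.
The sequence repeats with period 24.
So a[428] = a[1 + ((428-1) mod 24)] = a[20] = 5.

5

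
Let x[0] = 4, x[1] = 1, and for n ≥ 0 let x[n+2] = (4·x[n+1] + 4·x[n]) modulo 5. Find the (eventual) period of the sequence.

x[0] = 4,  x[1] = 1,  x[2] = 0,  x[3] = 4,  x[4] = 1.
The sequence repeats with period 3.

3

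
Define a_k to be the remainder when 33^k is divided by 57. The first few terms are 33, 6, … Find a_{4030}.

We have a_1 = 33, a_2 = 6, a_3 = 27, a_4 = 36, a_5 = 48, a_6 = 45, a_7 = 3, a_8 = 42, a_9 = 18, a_{10} = 24, a_{11} = 51, a_{12} = 30, a_{13} = 21, a_{14} = 9, a_{15} = 12, a_{16} = 54, a_{17} = 15, a_{18} = 39, a_{19} = 33.
The sequence repeats with period 18.
So a_{4030} = a_{1 + ((4030-1) mod 18)} = a_{16} = 54.

54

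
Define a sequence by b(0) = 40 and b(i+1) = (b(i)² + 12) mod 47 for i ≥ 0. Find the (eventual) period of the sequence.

b(0) = 40, b(1) = 14, b(2) = 20, b(3) = 36, b(4) = 39, b(5) = 29, b(6) = 7, b(7) = 14.
Since b(7) = b(1) = 14, the sequence is eventually periodic: after a pre-period of length 1 it cycles with period 6.

6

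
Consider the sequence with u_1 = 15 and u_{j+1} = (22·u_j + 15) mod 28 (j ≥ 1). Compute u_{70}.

21

u_1 = 15,  u_2 = 9,  u_3 = 17,  u_4 = 25,  u_5 = 5,  u_6 = 13,  u_7 = 21,  u_8 = 1,  u_9 = 9.
Since u_9 = u_2 = 9, the sequence is eventually periodic: after a pre-period of length 1 it cycles with period 7.
For j ≥ 2, u_j depends only on (j - 2) mod 7. (70 - 2) mod 7 = 5, so u_{70} = u_7 = 21.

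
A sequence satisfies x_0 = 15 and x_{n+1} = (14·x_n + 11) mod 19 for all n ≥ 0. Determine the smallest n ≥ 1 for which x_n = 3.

17

Computing terms: x_0 = 15,  x_1 = 12,  x_2 = 8,  x_3 = 9,  x_4 = 4,  x_5 = 10,  x_6 = 18,  x_7 = 16,  x_8 = 7,  x_9 = 14,  x_{10} = 17,  x_{11} = 2,  x_{12} = 1,  x_{13} = 6,  x_{14} = 0,  x_{15} = 11,  x_{16} = 13,  x_{17} = 3,  x_{18} = 15.
Since x_{18} = x_0 = 15, the sequence is periodic with period 18.
The value 3 first appears (with n ≥ 1) at x_{17}.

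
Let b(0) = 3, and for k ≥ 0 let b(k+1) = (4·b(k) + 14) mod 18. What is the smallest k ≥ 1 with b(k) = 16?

Listing terms: b(0) = 3,  b(1) = 8,  b(2) = 10,  b(3) = 0,  b(4) = 14,  b(5) = 16,  b(6) = 6,  b(7) = 2,  b(8) = 4,  b(9) = 12,  b(10) = 8.
Since b(10) = b(1) = 8, the sequence is eventually periodic: after a pre-period of length 1 it cycles with period 9.
The value 16 first appears (with k ≥ 1) at b(5).

5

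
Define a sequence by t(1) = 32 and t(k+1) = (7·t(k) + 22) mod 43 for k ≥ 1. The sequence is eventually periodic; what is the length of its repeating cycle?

Listing terms: t(1) = 32; t(2) = 31; t(3) = 24; t(4) = 18; t(5) = 19; t(6) = 26; t(7) = 32.
The sequence repeats with period 6.

6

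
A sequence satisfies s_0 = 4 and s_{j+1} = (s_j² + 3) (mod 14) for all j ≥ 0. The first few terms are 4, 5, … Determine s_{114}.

10

We have s_0 = 4; s_1 = 5; s_2 = 0; s_3 = 3; s_4 = 12; s_5 = 7; s_6 = 10; s_7 = 5.
Since s_7 = s_1 = 5, the sequence is eventually periodic: after a pre-period of length 1 it cycles with period 6.
For j ≥ 1, s_j depends only on (j - 1) mod 6. (114 - 1) mod 6 = 5, so s_{114} = s_6 = 10.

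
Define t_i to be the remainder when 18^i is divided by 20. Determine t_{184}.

Listing terms: t_1 = 18; t_2 = 4; t_3 = 12; t_4 = 16; t_5 = 8; t_6 = 4.
Since t_6 = t_2 = 4, the sequence is eventually periodic: after a pre-period of length 1 it cycles with period 4.
For i ≥ 2, t_i depends only on (i - 2) mod 4. (184 - 2) mod 4 = 2, so t_{184} = t_4 = 16.

16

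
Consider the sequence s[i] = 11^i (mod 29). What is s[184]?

24

Listing terms: s[1] = 11; s[2] = 5; s[3] = 26; s[4] = 25; s[5] = 14; s[6] = 9; s[7] = 12; s[8] = 16; s[9] = 2; s[10] = 22; s[11] = 10; s[12] = 23; s[13] = 21; s[14] = 28; s[15] = 18; s[16] = 24; s[17] = 3; s[18] = 4; s[19] = 15; s[20] = 20; s[21] = 17; s[22] = 13; s[23] = 27; s[24] = 7; s[25] = 19; s[26] = 6; s[27] = 8; s[28] = 1; s[29] = 11.
Since s[29] = s[1] = 11, the sequence is periodic with period 28.
So s[184] = s[1 + ((184-1) mod 28)] = s[16] = 24.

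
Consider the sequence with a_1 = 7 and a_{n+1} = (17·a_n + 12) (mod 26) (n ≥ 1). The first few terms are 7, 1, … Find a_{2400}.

15

We have a_1 = 7, a_2 = 1, a_3 = 3, a_4 = 11, a_5 = 17, a_6 = 15, a_7 = 7.
Since a_7 = a_1 = 7, the sequence is periodic with period 6.
So a_{2400} = a_{1 + ((2400-1) mod 6)} = a_6 = 15.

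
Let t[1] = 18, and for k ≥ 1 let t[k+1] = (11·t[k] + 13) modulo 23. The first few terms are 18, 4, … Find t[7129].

We have t[1] = 18,  t[2] = 4,  t[3] = 11,  t[4] = 19,  t[5] = 15,  t[6] = 17,  t[7] = 16,  t[8] = 5,  t[9] = 22,  t[10] = 2,  t[11] = 12,  t[12] = 7,  t[13] = 21,  t[14] = 14,  t[15] = 6,  t[16] = 10,  t[17] = 8,  t[18] = 9,  t[19] = 20,  t[20] = 3,  t[21] = 0,  t[22] = 13,  t[23] = 18.
Since t[23] = t[1] = 18, the sequence is periodic with period 22.
(7129 - 1) mod 22 = 0, so t[7129] = t[1] = 18.

18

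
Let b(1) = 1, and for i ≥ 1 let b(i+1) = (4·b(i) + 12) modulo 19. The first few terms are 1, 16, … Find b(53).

7

We have b(1) = 1,  b(2) = 16,  b(3) = 0,  b(4) = 12,  b(5) = 3,  b(6) = 5,  b(7) = 13,  b(8) = 7,  b(9) = 2,  b(10) = 1.
The sequence repeats with period 9.
(53 - 1) mod 9 = 7, so b(53) = b(8) = 7.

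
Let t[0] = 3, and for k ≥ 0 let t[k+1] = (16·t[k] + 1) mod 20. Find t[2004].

17

t[0] = 3; t[1] = 9; t[2] = 5; t[3] = 1; t[4] = 17; t[5] = 13; t[6] = 9.
Since t[6] = t[1] = 9, the sequence is eventually periodic: after a pre-period of length 1 it cycles with period 5.
For k ≥ 1, t[k] depends only on (k - 1) mod 5. (2004 - 1) mod 5 = 3, so t[2004] = t[4] = 17.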